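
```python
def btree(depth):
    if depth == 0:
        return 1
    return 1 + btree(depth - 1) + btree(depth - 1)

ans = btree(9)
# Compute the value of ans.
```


btree(9)
= 1 + btree(8) + btree(8)
= 1 + 2 * btree(8)
btree(k) = 2^(k+1) - 1
btree(0) = 1
btree(1) = 3
btree(2) = 7
btree(3) = 15
btree(4) = 31
btree(9) = 2^10 - 1 = 1023


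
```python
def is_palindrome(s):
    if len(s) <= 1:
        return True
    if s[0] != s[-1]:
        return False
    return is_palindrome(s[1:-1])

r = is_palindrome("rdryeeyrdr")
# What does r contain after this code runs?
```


is_palindrome("rdryeeyrdr")
"rdryeeyrdr": s[0]='r' == s[-1]='r' -> is_palindrome("dryeeyrd")
"dryeeyrd": s[0]='d' == s[-1]='d' -> is_palindrome("ryeeyr")
"ryeeyr": s[0]='r' == s[-1]='r' -> is_palindrome("yeey")
"yeey": s[0]='y' == s[-1]='y' -> is_palindrome("ee")
"ee": s[0]='e' == s[-1]='e' -> is_palindrome("")
"": len <= 1 -> True
= True


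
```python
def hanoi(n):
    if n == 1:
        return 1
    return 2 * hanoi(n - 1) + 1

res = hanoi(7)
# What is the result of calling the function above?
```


hanoi(7)
= 2 * hanoi(6) + 1
= 2 * (2 * hanoi(5) + 1) + 1
= 2 * (2 * (2 * hanoi(4) + 1) + 1) + 1
= 2 * (2 * (2 * (2 * hanoi(3) + 1) + 1) + 1) + 1
= 2 * (2 * (2 * (2 * (2 * hanoi(2) + 1) + 1) + 1) + 1) + 1
= 2 * (2 * (2 * (2 * (2 * (2 * hanoi(1) + 1) + 1) + 1) + 1) + 1) + 1
Now compute bottom-up:
hanoi(1) = 1
hanoi(2) = 2 * 1 + 1 = 3
hanoi(3) = 2 * 3 + 1 = 7
hanoi(4) = 2 * 7 + 1 = 15
hanoi(5) = 2 * 15 + 1 = 31
hanoi(6) = 2 * 31 + 1 = 63
hanoi(7) = 2 * 63 + 1 = 127
= 127


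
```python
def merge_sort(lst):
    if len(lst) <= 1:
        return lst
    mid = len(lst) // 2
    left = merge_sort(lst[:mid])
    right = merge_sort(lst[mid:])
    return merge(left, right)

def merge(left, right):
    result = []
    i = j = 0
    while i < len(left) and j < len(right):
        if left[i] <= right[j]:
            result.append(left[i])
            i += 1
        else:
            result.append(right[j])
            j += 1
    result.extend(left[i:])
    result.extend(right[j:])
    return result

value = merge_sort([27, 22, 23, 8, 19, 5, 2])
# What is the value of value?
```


merge_sort([27, 22, 23, 8, 19, 5, 2])
Split into [27, 22, 23] and [8, 19, 5, 2]
Left sorted: [22, 23, 27]
Right sorted: [2, 5, 8, 19]
Merge [22, 23, 27] and [2, 5, 8, 19]
= [2, 5, 8, 19, 22, 23, 27]


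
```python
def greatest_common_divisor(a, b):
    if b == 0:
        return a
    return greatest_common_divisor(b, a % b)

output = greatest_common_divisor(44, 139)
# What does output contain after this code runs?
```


greatest_common_divisor(44, 139)
= greatest_common_divisor(139, 44 % 139) = greatest_common_divisor(139, 44)
= greatest_common_divisor(44, 139 % 44) = greatest_common_divisor(44, 7)
= greatest_common_divisor(7, 44 % 7) = greatest_common_divisor(7, 2)
= greatest_common_divisor(2, 7 % 2) = greatest_common_divisor(2, 1)
= greatest_common_divisor(1, 2 % 1) = greatest_common_divisor(1, 0)
b == 0, return a = 1


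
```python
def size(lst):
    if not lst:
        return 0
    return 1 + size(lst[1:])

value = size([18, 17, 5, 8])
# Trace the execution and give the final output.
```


size([18, 17, 5, 8])
= 1 + size([17, 5, 8])
= 1 + 1 + size([5, 8])
= 1 + 1 + 1 + size([8])
= 1 + 1 + 1 + 1 + size([])
= 1 + 1 + 1 + 1 + 0
= 4


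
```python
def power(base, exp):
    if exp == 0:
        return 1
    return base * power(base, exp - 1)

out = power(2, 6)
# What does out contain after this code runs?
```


power(2, 6)
= 2 * power(2, 5)
= 2 * 2 * power(2, 4)
= 2 * 2 * 2 * power(2, 3)
= 2 * 2 * 2 * 2 * power(2, 2)
= 2 * 2 * 2 * 2 * 2 * power(2, 1)
= 2 * 2 * 2 * 2 * 2 * 2 * power(2, 0)
= 2 * 2 * 2 * 2 * 2 * 2 * 1
= 64


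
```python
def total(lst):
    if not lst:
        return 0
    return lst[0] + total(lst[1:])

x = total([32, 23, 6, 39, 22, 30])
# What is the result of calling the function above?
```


total([32, 23, 6, 39, 22, 30])
= 32 + total([23, 6, 39, 22, 30])
= 32 + 23 + total([6, 39, 22, 30])
= 32 + 23 + 6 + total([39, 22, 30])
= 32 + 23 + 6 + 39 + total([22, 30])
= 32 + 23 + 6 + 39 + 22 + total([30])
= 32 + 23 + 6 + 39 + 22 + 30 + total([])
= 32 + 23 + 6 + 39 + 22 + 30 + 0
= 152


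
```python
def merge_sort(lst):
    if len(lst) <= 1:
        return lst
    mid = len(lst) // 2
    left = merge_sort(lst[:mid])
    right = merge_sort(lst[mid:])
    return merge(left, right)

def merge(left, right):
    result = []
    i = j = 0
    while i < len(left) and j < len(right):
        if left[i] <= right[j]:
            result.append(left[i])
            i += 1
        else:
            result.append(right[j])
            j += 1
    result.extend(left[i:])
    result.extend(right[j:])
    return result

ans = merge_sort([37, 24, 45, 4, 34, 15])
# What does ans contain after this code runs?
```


merge_sort([37, 24, 45, 4, 34, 15])
Split into [37, 24, 45] and [4, 34, 15]
Left sorted: [24, 37, 45]
Right sorted: [4, 15, 34]
Merge [24, 37, 45] and [4, 15, 34]
= [4, 15, 24, 34, 37, 45]


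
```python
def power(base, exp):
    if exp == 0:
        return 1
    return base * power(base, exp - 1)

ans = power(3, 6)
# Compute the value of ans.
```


power(3, 6)
= 3 * power(3, 5)
= 3 * 3 * power(3, 4)
= 3 * 3 * 3 * power(3, 3)
= 3 * 3 * 3 * 3 * power(3, 2)
= 3 * 3 * 3 * 3 * 3 * power(3, 1)
= 3 * 3 * 3 * 3 * 3 * 3 * power(3, 0)
= 3 * 3 * 3 * 3 * 3 * 3 * 1
= 729


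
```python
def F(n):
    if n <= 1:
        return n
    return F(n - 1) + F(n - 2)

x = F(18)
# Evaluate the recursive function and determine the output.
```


F(18)
= F(17) + F(16)
= (F(16) + F(15)) + F(16)
Computing bottom-up: F(0)=0, F(1)=1, F(2)=1, F(3)=2, F(4)=3, F(5)=5, F(6)=8, F(7)=13, F(8)=21, F(9)=34, F(10)=55, F(11)=89, F(12)=144, F(13)=233, F(14)=377, F(15)=610, F(16)=987, F(17)=1597, F(18)=2584
= 2584


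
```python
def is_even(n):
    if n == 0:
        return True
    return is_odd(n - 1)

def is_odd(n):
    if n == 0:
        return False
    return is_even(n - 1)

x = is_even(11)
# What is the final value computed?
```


is_even(11)
= is_odd(10)
= is_even(9)
= is_odd(8)
= is_even(7)
= is_odd(6)
= is_even(5)
= is_odd(4)
= is_even(3)
= is_odd(2)
= is_even(1)
= is_odd(0)
n == 0: return False
= False


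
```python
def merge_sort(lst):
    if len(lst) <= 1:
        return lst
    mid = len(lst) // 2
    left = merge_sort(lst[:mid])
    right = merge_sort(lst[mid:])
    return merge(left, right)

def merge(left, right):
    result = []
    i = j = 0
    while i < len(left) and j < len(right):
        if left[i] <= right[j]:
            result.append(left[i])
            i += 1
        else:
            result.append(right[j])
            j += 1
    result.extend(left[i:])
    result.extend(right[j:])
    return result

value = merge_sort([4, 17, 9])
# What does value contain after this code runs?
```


merge_sort([4, 17, 9])
Split into [4] and [17, 9]
Left sorted: [4]
Right sorted: [9, 17]
Merge [4] and [9, 17]
= [4, 9, 17]


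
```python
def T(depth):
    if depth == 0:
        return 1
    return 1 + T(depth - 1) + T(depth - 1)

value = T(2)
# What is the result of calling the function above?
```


T(2)
= 1 + T(1) + T(1)
= 1 + 2 * T(1)
T(k) = 2^(k+1) - 1
T(0) = 1
T(1) = 3
T(2) = 7
T(2) = 2^3 - 1 = 7


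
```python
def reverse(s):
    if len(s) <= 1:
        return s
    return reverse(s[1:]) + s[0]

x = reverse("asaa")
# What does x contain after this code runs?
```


reverse("asaa")
= reverse("saa") + "a"
= reverse("aa") + "s" + "a"
= reverse("a") + "a" + "s" + "a"
= "a" + "a" + "s" + "a"
= "aasa"


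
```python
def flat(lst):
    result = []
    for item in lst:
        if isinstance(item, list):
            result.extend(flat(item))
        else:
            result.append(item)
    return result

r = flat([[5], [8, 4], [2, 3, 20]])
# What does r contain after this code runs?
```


flat([[5], [8, 4], [2, 3, 20]])
Processing each element:
  [5] is a list -> flat recursively -> [5]
  [8, 4] is a list -> flat recursively -> [8, 4]
  [2, 3, 20] is a list -> flat recursively -> [2, 3, 20]
= [5, 8, 4, 2, 3, 20]


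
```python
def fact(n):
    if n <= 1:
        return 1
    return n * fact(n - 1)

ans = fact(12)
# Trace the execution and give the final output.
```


fact(12)
= 12 * fact(11)
= 12 * 11 * fact(10)
= 12 * 11 * 10 * fact(9)
= 12 * 11 * 10 * 9 * fact(8)
= 12 * 11 * 10 * 9 * 8 * fact(7)
= 12 * 11 * 10 * 9 * 8 * 7 * fact(6)
= 12 * 11 * 10 * 9 * 8 * 7 * 6 * fact(5)
= 12 * 11 * 10 * 9 * 8 * 7 * 6 * 5 * fact(4)
= 12 * 11 * 10 * 9 * 8 * 7 * 6 * 5 * 4 * fact(3)
= 12 * 11 * 10 * 9 * 8 * 7 * 6 * 5 * 4 * 3 * fact(2)
= 12 * 11 * 10 * 9 * 8 * 7 * 6 * 5 * 4 * 3 * 2 * fact(1)
= 12 * 11 * 10 * 9 * 8 * 7 * 6 * 5 * 4 * 3 * 2 * 1
= 479001600


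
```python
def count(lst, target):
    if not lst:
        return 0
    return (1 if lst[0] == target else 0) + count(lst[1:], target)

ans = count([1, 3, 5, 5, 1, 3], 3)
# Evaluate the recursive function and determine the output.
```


count([1, 3, 5, 5, 1, 3], 3)
lst[0]=1 != 3: 0 + count([3, 5, 5, 1, 3], 3)
lst[0]=3 == 3: 1 + count([5, 5, 1, 3], 3)
lst[0]=5 != 3: 0 + count([5, 1, 3], 3)
lst[0]=5 != 3: 0 + count([1, 3], 3)
lst[0]=1 != 3: 0 + count([3], 3)
lst[0]=3 == 3: 1 + count([], 3)
= 2


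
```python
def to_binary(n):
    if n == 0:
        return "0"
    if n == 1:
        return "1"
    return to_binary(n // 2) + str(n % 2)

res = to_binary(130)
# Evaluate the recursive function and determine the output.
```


to_binary(130)
= to_binary(65) + "0"
= to_binary(32) + "1" + "0"
= to_binary(16) + "0" + "1" + "0"
= to_binary(8) + "0" + "0" + "1" + "0"
= to_binary(4) + "0" + "0" + "0" + "1" + "0"
= to_binary(2) + "0" + "0" + "0" + "0" + "1" + "0"
= to_binary(1) + "0" + "0" + "0" + "0" + "0" + "1" + "0"
= "1" + "0" + "0" + "0" + "0" + "0" + "1" + "0"
= "10000010"


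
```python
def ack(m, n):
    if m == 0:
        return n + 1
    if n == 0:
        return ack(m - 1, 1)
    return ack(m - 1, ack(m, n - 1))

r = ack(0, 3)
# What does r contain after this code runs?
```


ack(0, 3)
m == 0: return 3 + 1 = 4
= 4


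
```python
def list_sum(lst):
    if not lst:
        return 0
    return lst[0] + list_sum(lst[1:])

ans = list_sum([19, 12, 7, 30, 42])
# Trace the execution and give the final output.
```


list_sum([19, 12, 7, 30, 42])
= 19 + list_sum([12, 7, 30, 42])
= 19 + 12 + list_sum([7, 30, 42])
= 19 + 12 + 7 + list_sum([30, 42])
= 19 + 12 + 7 + 30 + list_sum([42])
= 19 + 12 + 7 + 30 + 42 + list_sum([])
= 19 + 12 + 7 + 30 + 42 + 0
= 110


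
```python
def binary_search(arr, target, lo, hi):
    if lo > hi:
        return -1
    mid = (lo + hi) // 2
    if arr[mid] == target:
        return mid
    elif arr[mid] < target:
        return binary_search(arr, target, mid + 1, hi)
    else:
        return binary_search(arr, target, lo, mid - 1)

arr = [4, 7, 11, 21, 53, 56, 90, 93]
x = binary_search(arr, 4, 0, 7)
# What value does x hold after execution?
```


binary_search(arr, 4, 0, 7)
lo=0, hi=7, mid=3, arr[mid]=21
21 > 4, search left half
lo=0, hi=2, mid=1, arr[mid]=7
7 > 4, search left half
lo=0, hi=0, mid=0, arr[mid]=4
arr[0] == 4, found at index 0
= 0


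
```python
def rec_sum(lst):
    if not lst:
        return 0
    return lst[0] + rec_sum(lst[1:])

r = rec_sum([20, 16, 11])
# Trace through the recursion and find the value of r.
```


rec_sum([20, 16, 11])
= 20 + rec_sum([16, 11])
= 20 + 16 + rec_sum([11])
= 20 + 16 + 11 + rec_sum([])
= 20 + 16 + 11 + 0
= 47


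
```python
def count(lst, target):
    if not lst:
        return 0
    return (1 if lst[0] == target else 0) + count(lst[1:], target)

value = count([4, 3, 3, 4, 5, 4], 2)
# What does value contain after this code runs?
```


count([4, 3, 3, 4, 5, 4], 2)
lst[0]=4 != 2: 0 + count([3, 3, 4, 5, 4], 2)
lst[0]=3 != 2: 0 + count([3, 4, 5, 4], 2)
lst[0]=3 != 2: 0 + count([4, 5, 4], 2)
lst[0]=4 != 2: 0 + count([5, 4], 2)
lst[0]=5 != 2: 0 + count([4], 2)
lst[0]=4 != 2: 0 + count([], 2)
= 0


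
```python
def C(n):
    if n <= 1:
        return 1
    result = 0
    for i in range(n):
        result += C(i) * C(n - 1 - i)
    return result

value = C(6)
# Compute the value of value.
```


C(6)
= sum of C(i) * C(6-1-i) for i in 0..5
First compute sub-values bottom-up:
  C(0) = 1, C(1) = 1
  C(2) = 1*1 + 1*1 = 2
  C(3) = 1*2 + 1*1 + 2*1 = 5
  C(4) = 1*5 + 1*2 + 2*1 + 5*1 = 14
  C(5) = 1*14 + 1*5 + 2*2 + 5*1 + 14*1 = 42
Now C(6):
  C(0)*C(5) = 1*42 = 42
  C(1)*C(4) = 1*14 = 14
  C(2)*C(3) = 2*5 = 10
  C(3)*C(2) = 5*2 = 10
  C(4)*C(1) = 14*1 = 14
  C(5)*C(0) = 42*1 = 42
= 42 + 14 + 10 + 10 + 14 + 42
= 132


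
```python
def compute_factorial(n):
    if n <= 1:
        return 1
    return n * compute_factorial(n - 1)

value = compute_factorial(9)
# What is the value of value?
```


compute_factorial(9)
= 9 * compute_factorial(8)
= 9 * 8 * compute_factorial(7)
= 9 * 8 * 7 * compute_factorial(6)
= 9 * 8 * 7 * 6 * compute_factorial(5)
= 9 * 8 * 7 * 6 * 5 * compute_factorial(4)
= 9 * 8 * 7 * 6 * 5 * 4 * compute_factorial(3)
= 9 * 8 * 7 * 6 * 5 * 4 * 3 * compute_factorial(2)
= 9 * 8 * 7 * 6 * 5 * 4 * 3 * 2 * compute_factorial(1)
= 9 * 8 * 7 * 6 * 5 * 4 * 3 * 2 * 1
= 362880


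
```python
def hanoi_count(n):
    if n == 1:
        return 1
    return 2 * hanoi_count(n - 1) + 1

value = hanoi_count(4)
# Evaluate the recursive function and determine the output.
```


hanoi_count(4)
= 2 * hanoi_count(3) + 1
= 2 * (2 * hanoi_count(2) + 1) + 1
= 2 * (2 * (2 * hanoi_count(1) + 1) + 1) + 1
Now compute bottom-up:
hanoi_count(1) = 1
hanoi_count(2) = 2 * 1 + 1 = 3
hanoi_count(3) = 2 * 3 + 1 = 7
hanoi_count(4) = 2 * 7 + 1 = 15
= 15


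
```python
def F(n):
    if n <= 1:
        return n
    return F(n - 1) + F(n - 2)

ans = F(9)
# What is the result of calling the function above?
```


F(9)
= F(8) + F(7)
= (F(7) + F(6)) + F(7)
Computing bottom-up: F(0)=0, F(1)=1, F(2)=1, F(3)=2, F(4)=3, F(5)=5, F(6)=8, F(7)=13, F(8)=21, F(9)=34
= 34


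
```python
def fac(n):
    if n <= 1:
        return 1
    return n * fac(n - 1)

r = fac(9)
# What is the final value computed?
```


fac(9)
= 9 * fac(8)
= 9 * 8 * fac(7)
= 9 * 8 * 7 * fac(6)
= 9 * 8 * 7 * 6 * fac(5)
= 9 * 8 * 7 * 6 * 5 * fac(4)
= 9 * 8 * 7 * 6 * 5 * 4 * fac(3)
= 9 * 8 * 7 * 6 * 5 * 4 * 3 * fac(2)
= 9 * 8 * 7 * 6 * 5 * 4 * 3 * 2 * fac(1)
= 9 * 8 * 7 * 6 * 5 * 4 * 3 * 2 * 1
= 362880


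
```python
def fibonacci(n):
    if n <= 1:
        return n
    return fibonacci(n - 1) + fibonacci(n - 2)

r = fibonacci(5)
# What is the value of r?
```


fibonacci(5)
= fibonacci(4) + fibonacci(3)
= (fibonacci(3) + fibonacci(2)) + fibonacci(3)
Computing bottom-up: fibonacci(0)=0, fibonacci(1)=1, fibonacci(2)=1, fibonacci(3)=2, fibonacci(4)=3, fibonacci(5)=5
= 5


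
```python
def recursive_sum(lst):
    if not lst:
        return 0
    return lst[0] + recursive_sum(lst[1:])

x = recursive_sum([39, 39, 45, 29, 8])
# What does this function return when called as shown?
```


recursive_sum([39, 39, 45, 29, 8])
= 39 + recursive_sum([39, 45, 29, 8])
= 39 + 39 + recursive_sum([45, 29, 8])
= 39 + 39 + 45 + recursive_sum([29, 8])
= 39 + 39 + 45 + 29 + recursive_sum([8])
= 39 + 39 + 45 + 29 + 8 + recursive_sum([])
= 39 + 39 + 45 + 29 + 8 + 0
= 160


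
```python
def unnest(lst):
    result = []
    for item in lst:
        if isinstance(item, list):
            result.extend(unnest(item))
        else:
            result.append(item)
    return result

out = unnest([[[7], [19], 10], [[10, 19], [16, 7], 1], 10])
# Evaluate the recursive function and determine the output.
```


unnest([[[7], [19], 10], [[10, 19], [16, 7], 1], 10])
Processing each element:
  [[7], [19], 10] is a list -> unnest recursively -> [7, 19, 10]
  [[10, 19], [16, 7], 1] is a list -> unnest recursively -> [10, 19, 16, 7, 1]
  10 is not a list -> append 10
= [7, 19, 10, 10, 19, 16, 7, 1, 10]


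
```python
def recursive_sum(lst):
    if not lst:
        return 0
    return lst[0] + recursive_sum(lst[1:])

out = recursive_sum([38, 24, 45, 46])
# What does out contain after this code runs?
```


recursive_sum([38, 24, 45, 46])
= 38 + recursive_sum([24, 45, 46])
= 38 + 24 + recursive_sum([45, 46])
= 38 + 24 + 45 + recursive_sum([46])
= 38 + 24 + 45 + 46 + recursive_sum([])
= 38 + 24 + 45 + 46 + 0
= 153


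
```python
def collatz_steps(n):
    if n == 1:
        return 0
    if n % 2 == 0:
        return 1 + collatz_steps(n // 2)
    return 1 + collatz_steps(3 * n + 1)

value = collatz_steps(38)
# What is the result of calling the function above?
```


collatz_steps(38)
38 is even -> collatz_steps(19)
19 is odd -> 3*19+1 = 58 -> collatz_steps(58)
58 is even -> collatz_steps(29)
29 is odd -> 3*29+1 = 88 -> collatz_steps(88)
88 is even -> collatz_steps(44)
44 is even -> collatz_steps(22)
22 is even -> collatz_steps(11)
11 is odd -> 3*11+1 = 34 -> collatz_steps(34)
34 is even -> collatz_steps(17)
17 is odd -> 3*17+1 = 52 -> collatz_steps(52)
52 is even -> collatz_steps(26)
26 is even -> collatz_steps(13)
13 is odd -> 3*13+1 = 40 -> collatz_steps(40)
40 is even -> collatz_steps(20)
20 is even -> collatz_steps(10)
10 is even -> collatz_steps(5)
5 is odd -> 3*5+1 = 16 -> collatz_steps(16)
16 is even -> collatz_steps(8)
8 is even -> collatz_steps(4)
4 is even -> collatz_steps(2)
2 is even -> collatz_steps(1)
Reached 1 after 21 steps
= 21


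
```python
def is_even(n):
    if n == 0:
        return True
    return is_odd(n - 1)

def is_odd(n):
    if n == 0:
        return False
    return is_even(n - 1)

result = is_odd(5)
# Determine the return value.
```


is_odd(5)
= is_even(4)
= is_odd(3)
= is_even(2)
= is_odd(1)
= is_even(0)
n == 0: return True
= True


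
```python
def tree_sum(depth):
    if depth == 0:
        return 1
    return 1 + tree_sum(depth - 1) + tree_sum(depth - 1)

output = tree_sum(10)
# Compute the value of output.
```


tree_sum(10)
= 1 + tree_sum(9) + tree_sum(9)
= 1 + 2 * tree_sum(9)
tree_sum(k) = 2^(k+1) - 1
tree_sum(0) = 1
tree_sum(1) = 3
tree_sum(2) = 7
tree_sum(3) = 15
tree_sum(4) = 31
tree_sum(10) = 2^11 - 1 = 2047


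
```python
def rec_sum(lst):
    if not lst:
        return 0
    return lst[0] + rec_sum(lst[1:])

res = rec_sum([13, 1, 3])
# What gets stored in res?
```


rec_sum([13, 1, 3])
= 13 + rec_sum([1, 3])
= 13 + 1 + rec_sum([3])
= 13 + 1 + 3 + rec_sum([])
= 13 + 1 + 3 + 0
= 17


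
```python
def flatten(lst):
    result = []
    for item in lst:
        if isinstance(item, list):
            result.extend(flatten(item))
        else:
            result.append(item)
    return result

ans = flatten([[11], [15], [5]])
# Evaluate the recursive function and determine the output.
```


flatten([[11], [15], [5]])
Processing each element:
  [11] is a list -> flatten recursively -> [11]
  [15] is a list -> flatten recursively -> [15]
  [5] is a list -> flatten recursively -> [5]
= [11, 15, 5]


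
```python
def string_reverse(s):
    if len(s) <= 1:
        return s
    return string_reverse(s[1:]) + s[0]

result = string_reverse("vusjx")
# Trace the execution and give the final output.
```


string_reverse("vusjx")
= string_reverse("usjx") + "v"
= string_reverse("sjx") + "u" + "v"
= string_reverse("jx") + "s" + "u" + "v"
= string_reverse("x") + "j" + "s" + "u" + "v"
= "x" + "j" + "s" + "u" + "v"
= "xjsuv"


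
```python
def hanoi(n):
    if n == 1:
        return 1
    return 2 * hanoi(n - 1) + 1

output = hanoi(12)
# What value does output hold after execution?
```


hanoi(12)
= 2 * hanoi(11) + 1
= 2 * (2 * hanoi(10) + 1) + 1
= 2 * (2 * (2 * hanoi(9) + 1) + 1) + 1
= 2 * (2 * (2 * (2 * hanoi(8) + 1) + 1) + 1) + 1
= 2 * (2 * (2 * (2 * (2 * hanoi(7) + 1) + 1) + 1) + 1) + 1
= 2 * (2 * (2 * (2 * (2 * (2 * hanoi(6) + 1) + 1) + 1) + 1) + 1) + 1
= 2 * (2 * (2 * (2 * (2 * (2 * (2 * hanoi(5) + 1) + 1) + 1) + 1) + 1) + 1) + 1
= 2 * (2 * (2 * (2 * (2 * (2 * (2 * (2 * hanoi(4) + 1) + 1) + 1) + 1) + 1) + 1) + 1) + 1
= 2 * (2 * (2 * (2 * (2 * (2 * (2 * (2 * (2 * hanoi(3) + 1) + 1) + 1) + 1) + 1) + 1) + 1) + 1) + 1
= 2 * (2 * (2 * (2 * (2 * (2 * (2 * (2 * (2 * (2 * hanoi(2) + 1) + 1) + 1) + 1) + 1) + 1) + 1) + 1) + 1) + 1
= 2 * (2 * (2 * (2 * (2 * (2 * (2 * (2 * (2 * (2 * (2 * hanoi(1) + 1) + 1) + 1) + 1) + 1) + 1) + 1) + 1) + 1) + 1) + 1
Now compute bottom-up:
hanoi(1) = 1
hanoi(2) = 2 * 1 + 1 = 3
hanoi(3) = 2 * 3 + 1 = 7
hanoi(4) = 2 * 7 + 1 = 15
hanoi(5) = 2 * 15 + 1 = 31
hanoi(6) = 2 * 31 + 1 = 63
hanoi(7) = 2 * 63 + 1 = 127
hanoi(8) = 2 * 127 + 1 = 255
hanoi(9) = 2 * 255 + 1 = 511
hanoi(10) = 2 * 511 + 1 = 1023
hanoi(11) = 2 * 1023 + 1 = 2047
hanoi(12) = 2 * 2047 + 1 = 4095
= 4095


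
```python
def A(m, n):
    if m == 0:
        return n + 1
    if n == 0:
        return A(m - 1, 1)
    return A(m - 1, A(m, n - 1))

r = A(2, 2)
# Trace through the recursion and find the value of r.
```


A(2, 2)
= A(1, A(2, 1))
First compute A(2, 1) = 5
= A(1, 5)
= 7


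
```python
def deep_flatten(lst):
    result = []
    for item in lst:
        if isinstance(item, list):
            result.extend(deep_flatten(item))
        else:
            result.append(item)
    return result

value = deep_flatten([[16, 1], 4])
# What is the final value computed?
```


deep_flatten([[16, 1], 4])
Processing each element:
  [16, 1] is a list -> deep_flatten recursively -> [16, 1]
  4 is not a list -> append 4
= [16, 1, 4]


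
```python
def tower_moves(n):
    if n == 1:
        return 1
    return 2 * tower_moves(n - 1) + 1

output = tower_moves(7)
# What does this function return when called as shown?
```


tower_moves(7)
= 2 * tower_moves(6) + 1
= 2 * (2 * tower_moves(5) + 1) + 1
= 2 * (2 * (2 * tower_moves(4) + 1) + 1) + 1
= 2 * (2 * (2 * (2 * tower_moves(3) + 1) + 1) + 1) + 1
= 2 * (2 * (2 * (2 * (2 * tower_moves(2) + 1) + 1) + 1) + 1) + 1
= 2 * (2 * (2 * (2 * (2 * (2 * tower_moves(1) + 1) + 1) + 1) + 1) + 1) + 1
Now compute bottom-up:
tower_moves(1) = 1
tower_moves(2) = 2 * 1 + 1 = 3
tower_moves(3) = 2 * 3 + 1 = 7
tower_moves(4) = 2 * 7 + 1 = 15
tower_moves(5) = 2 * 15 + 1 = 31
tower_moves(6) = 2 * 31 + 1 = 63
tower_moves(7) = 2 * 63 + 1 = 127
= 127


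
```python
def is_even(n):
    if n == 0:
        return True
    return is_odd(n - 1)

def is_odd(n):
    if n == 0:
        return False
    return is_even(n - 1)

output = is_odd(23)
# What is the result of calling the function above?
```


is_odd(23)
= is_even(22)
= is_odd(21)
= is_even(20)
= is_odd(19)
= is_even(18)
= is_odd(17)
= is_even(16)
= is_odd(15)
= is_even(14)
= is_odd(13)
= is_even(12)
= is_odd(11)
= is_even(10)
= is_odd(9)
= is_even(8)
= is_odd(7)
= is_even(6)
= is_odd(5)
= is_even(4)
= is_odd(3)
= is_even(2)
= is_odd(1)
= is_even(0)
n == 0: return True
= True


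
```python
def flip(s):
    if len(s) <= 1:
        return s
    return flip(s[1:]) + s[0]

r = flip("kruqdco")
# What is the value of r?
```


flip("kruqdco")
= flip("ruqdco") + "k"
= flip("uqdco") + "r" + "k"
= flip("qdco") + "u" + "r" + "k"
= flip("dco") + "q" + "u" + "r" + "k"
= flip("co") + "d" + "q" + "u" + "r" + "k"
= flip("o") + "c" + "d" + "q" + "u" + "r" + "k"
= "o" + "c" + "d" + "q" + "u" + "r" + "k"
= "ocdqurk"


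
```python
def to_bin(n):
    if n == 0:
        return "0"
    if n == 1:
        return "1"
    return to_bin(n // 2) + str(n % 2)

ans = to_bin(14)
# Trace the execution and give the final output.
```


to_bin(14)
= to_bin(7) + "0"
= to_bin(3) + "1" + "0"
= to_bin(1) + "1" + "1" + "0"
= "1" + "1" + "1" + "0"
= "1110"


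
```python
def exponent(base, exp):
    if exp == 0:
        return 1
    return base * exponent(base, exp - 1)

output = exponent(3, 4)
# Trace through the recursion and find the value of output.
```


exponent(3, 4)
= 3 * exponent(3, 3)
= 3 * 3 * exponent(3, 2)
= 3 * 3 * 3 * exponent(3, 1)
= 3 * 3 * 3 * 3 * exponent(3, 0)
= 3 * 3 * 3 * 3 * 1
= 81


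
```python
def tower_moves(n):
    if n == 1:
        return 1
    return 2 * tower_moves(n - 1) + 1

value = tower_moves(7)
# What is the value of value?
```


tower_moves(7)
= 2 * tower_moves(6) + 1
= 2 * (2 * tower_moves(5) + 1) + 1
= 2 * (2 * (2 * tower_moves(4) + 1) + 1) + 1
= 2 * (2 * (2 * (2 * tower_moves(3) + 1) + 1) + 1) + 1
= 2 * (2 * (2 * (2 * (2 * tower_moves(2) + 1) + 1) + 1) + 1) + 1
= 2 * (2 * (2 * (2 * (2 * (2 * tower_moves(1) + 1) + 1) + 1) + 1) + 1) + 1
Now compute bottom-up:
tower_moves(1) = 1
tower_moves(2) = 2 * 1 + 1 = 3
tower_moves(3) = 2 * 3 + 1 = 7
tower_moves(4) = 2 * 7 + 1 = 15
tower_moves(5) = 2 * 15 + 1 = 31
tower_moves(6) = 2 * 31 + 1 = 63
tower_moves(7) = 2 * 63 + 1 = 127
= 127


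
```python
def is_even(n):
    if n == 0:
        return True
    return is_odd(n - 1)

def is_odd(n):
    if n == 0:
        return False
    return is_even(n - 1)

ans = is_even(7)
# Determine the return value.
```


is_even(7)
= is_odd(6)
= is_even(5)
= is_odd(4)
= is_even(3)
= is_odd(2)
= is_even(1)
= is_odd(0)
n == 0: return False
= False


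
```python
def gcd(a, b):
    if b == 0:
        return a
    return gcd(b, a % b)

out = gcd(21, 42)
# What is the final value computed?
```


gcd(21, 42)
= gcd(42, 21 % 42) = gcd(42, 21)
= gcd(21, 42 % 21) = gcd(21, 0)
b == 0, return a = 21


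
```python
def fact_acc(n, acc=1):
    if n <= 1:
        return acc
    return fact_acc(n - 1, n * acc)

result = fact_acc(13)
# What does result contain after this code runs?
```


fact_acc(13, 1)
= fact_acc(12, 13 * 1) = fact_acc(12, 13)
= fact_acc(11, 12 * 13) = fact_acc(11, 156)
= fact_acc(10, 11 * 156) = fact_acc(10, 1716)
= fact_acc(9, 10 * 1716) = fact_acc(9, 17160)
= fact_acc(8, 9 * 17160) = fact_acc(8, 154440)
= fact_acc(7, 8 * 154440) = fact_acc(7, 1235520)
= fact_acc(6, 7 * 1235520) = fact_acc(6, 8648640)
= fact_acc(5, 6 * 8648640) = fact_acc(5, 51891840)
= fact_acc(4, 5 * 51891840) = fact_acc(4, 259459200)
= fact_acc(3, 4 * 259459200) = fact_acc(3, 1037836800)
= fact_acc(2, 3 * 1037836800) = fact_acc(2, 3113510400)
= fact_acc(1, 2 * 3113510400) = fact_acc(1, 6227020800)
n <= 1, return acc = 6227020800


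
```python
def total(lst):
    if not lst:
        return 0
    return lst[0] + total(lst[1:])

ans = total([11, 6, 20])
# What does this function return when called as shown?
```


total([11, 6, 20])
= 11 + total([6, 20])
= 11 + 6 + total([20])
= 11 + 6 + 20 + total([])
= 11 + 6 + 20 + 0
= 37


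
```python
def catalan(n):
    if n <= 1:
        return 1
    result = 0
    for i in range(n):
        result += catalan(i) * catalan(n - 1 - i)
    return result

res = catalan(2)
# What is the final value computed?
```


catalan(2)
= sum of catalan(i) * catalan(2-1-i) for i in 0..1
  catalan(0)*catalan(1) = 1*1 = 1
  catalan(1)*catalan(0) = 1*1 = 1
= 1 + 1
= 2


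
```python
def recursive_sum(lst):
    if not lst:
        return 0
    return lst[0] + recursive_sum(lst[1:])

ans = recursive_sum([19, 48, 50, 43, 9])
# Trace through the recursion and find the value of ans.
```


recursive_sum([19, 48, 50, 43, 9])
= 19 + recursive_sum([48, 50, 43, 9])
= 19 + 48 + recursive_sum([50, 43, 9])
= 19 + 48 + 50 + recursive_sum([43, 9])
= 19 + 48 + 50 + 43 + recursive_sum([9])
= 19 + 48 + 50 + 43 + 9 + recursive_sum([])
= 19 + 48 + 50 + 43 + 9 + 0
= 169


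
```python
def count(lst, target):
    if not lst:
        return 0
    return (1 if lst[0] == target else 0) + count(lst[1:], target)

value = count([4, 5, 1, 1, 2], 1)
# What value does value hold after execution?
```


count([4, 5, 1, 1, 2], 1)
lst[0]=4 != 1: 0 + count([5, 1, 1, 2], 1)
lst[0]=5 != 1: 0 + count([1, 1, 2], 1)
lst[0]=1 == 1: 1 + count([1, 2], 1)
lst[0]=1 == 1: 1 + count([2], 1)
lst[0]=2 != 1: 0 + count([], 1)
= 2


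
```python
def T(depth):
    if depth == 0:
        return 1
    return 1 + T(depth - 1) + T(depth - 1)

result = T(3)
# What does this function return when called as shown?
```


T(3)
= 1 + T(2) + T(2)
= 1 + 2 * T(2)
T(k) = 2^(k+1) - 1
T(0) = 1
T(1) = 3
T(2) = 7
T(3) = 15
T(3) = 2^4 - 1 = 15


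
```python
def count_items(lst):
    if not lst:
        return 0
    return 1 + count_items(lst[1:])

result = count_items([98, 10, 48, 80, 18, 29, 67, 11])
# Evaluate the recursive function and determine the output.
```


count_items([98, 10, 48, 80, 18, 29, 67, 11])
= 1 + count_items([10, 48, 80, 18, 29, 67, 11])
= 1 + 1 + count_items([48, 80, 18, 29, 67, 11])
= 1 + 1 + 1 + count_items([80, 18, 29, 67, 11])
= 1 + 1 + 1 + 1 + count_items([18, 29, 67, 11])
= 1 + 1 + 1 + 1 + 1 + count_items([29, 67, 11])
= 1 + 1 + 1 + 1 + 1 + 1 + count_items([67, 11])
= 1 + 1 + 1 + 1 + 1 + 1 + 1 + count_items([11])
= 1 + 1 + 1 + 1 + 1 + 1 + 1 + 1 + count_items([])
= 1 + 1 + 1 + 1 + 1 + 1 + 1 + 1 + 0
= 8


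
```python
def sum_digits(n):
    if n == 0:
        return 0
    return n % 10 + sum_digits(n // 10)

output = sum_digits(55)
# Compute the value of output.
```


sum_digits(55)
= 5 + sum_digits(5)
= 5 + 5 + sum_digits(0)
= 5 + 5 + 0
= 10


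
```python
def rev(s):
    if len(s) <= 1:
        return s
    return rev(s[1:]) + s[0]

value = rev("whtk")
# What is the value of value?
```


rev("whtk")
= rev("htk") + "w"
= rev("tk") + "h" + "w"
= rev("k") + "t" + "h" + "w"
= "k" + "t" + "h" + "w"
= "kthw"


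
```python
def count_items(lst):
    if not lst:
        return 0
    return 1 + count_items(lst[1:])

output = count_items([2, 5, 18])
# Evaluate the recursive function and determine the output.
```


count_items([2, 5, 18])
= 1 + count_items([5, 18])
= 1 + 1 + count_items([18])
= 1 + 1 + 1 + count_items([])
= 1 + 1 + 1 + 0
= 3


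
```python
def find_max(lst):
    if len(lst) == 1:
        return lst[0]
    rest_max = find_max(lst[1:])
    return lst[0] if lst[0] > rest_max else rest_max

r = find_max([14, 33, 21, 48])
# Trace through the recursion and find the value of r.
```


find_max([14, 33, 21, 48])
= compare 14 with find_max([33, 21, 48])
= compare 33 with find_max([21, 48])
= compare 21 with find_max([48])
Base: find_max([48]) = 48
compare 21 with 48: max = 48
compare 33 with 48: max = 48
compare 14 with 48: max = 48
= 48


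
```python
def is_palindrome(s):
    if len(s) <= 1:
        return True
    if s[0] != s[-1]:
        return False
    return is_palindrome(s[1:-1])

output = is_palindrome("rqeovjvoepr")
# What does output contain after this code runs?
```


is_palindrome("rqeovjvoepr")
"rqeovjvoepr": s[0]='r' == s[-1]='r' -> is_palindrome("qeovjvoep")
"qeovjvoep": s[0]='q' != s[-1]='p' -> False
= False


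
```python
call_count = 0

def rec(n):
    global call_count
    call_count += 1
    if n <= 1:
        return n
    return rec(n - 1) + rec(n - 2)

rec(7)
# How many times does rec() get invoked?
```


rec(7) calls rec(6) and rec(5); each non-base call branches into two more.
Let C(k) = total number of calls made by rec(k), including the call to rec(k) itself.
Base cases: C(0) = 1, C(1) = 1
Recurrence: C(k) = 1 + C(k-1) + C(k-2)
  C(2) = 1 + C(1) + C(0) = 1 + 1 + 1 = 3
  C(3) = 1 + C(2) + C(1) = 1 + 3 + 1 = 5
  C(4) = 1 + C(3) + C(2) = 1 + 5 + 3 = 9
  C(5) = 1 + C(4) + C(3) = 1 + 9 + 5 = 15
  C(6) = 1 + C(5) + C(4) = 1 + 15 + 9 = 25
  C(7) = 1 + C(6) + C(5) = 1 + 25 + 15 = 41
Total calls = C(7) = 41


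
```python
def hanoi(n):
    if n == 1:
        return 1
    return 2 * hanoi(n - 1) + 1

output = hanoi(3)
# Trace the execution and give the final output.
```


hanoi(3)
= 2 * hanoi(2) + 1
= 2 * (2 * hanoi(1) + 1) + 1
Now compute bottom-up:
hanoi(1) = 1
hanoi(2) = 2 * 1 + 1 = 3
hanoi(3) = 2 * 3 + 1 = 7
= 7


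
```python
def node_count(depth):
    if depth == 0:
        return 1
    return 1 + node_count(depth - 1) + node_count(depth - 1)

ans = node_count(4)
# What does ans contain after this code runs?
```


node_count(4)
= 1 + node_count(3) + node_count(3)
= 1 + 2 * node_count(3)
node_count(k) = 2^(k+1) - 1
node_count(0) = 1
node_count(1) = 3
node_count(2) = 7
node_count(3) = 15
node_count(4) = 31
node_count(4) = 2^5 - 1 = 31


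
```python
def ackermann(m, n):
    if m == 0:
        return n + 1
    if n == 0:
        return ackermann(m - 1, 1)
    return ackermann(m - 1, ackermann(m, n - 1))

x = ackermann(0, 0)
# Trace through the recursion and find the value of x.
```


ackermann(0, 0)
m == 0: return 0 + 1 = 1
= 1


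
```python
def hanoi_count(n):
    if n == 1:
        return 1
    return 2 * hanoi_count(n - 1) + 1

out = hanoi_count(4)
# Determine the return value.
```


hanoi_count(4)
= 2 * hanoi_count(3) + 1
= 2 * (2 * hanoi_count(2) + 1) + 1
= 2 * (2 * (2 * hanoi_count(1) + 1) + 1) + 1
Now compute bottom-up:
hanoi_count(1) = 1
hanoi_count(2) = 2 * 1 + 1 = 3
hanoi_count(3) = 2 * 3 + 1 = 7
hanoi_count(4) = 2 * 7 + 1 = 15
= 15


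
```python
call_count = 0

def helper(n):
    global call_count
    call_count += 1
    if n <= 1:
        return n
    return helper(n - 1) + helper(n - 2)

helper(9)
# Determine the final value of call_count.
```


helper(9) calls helper(8) and helper(7); each non-base call branches into two more.
Let C(k) = total number of calls made by helper(k), including the call to helper(k) itself.
Base cases: C(0) = 1, C(1) = 1
Recurrence: C(k) = 1 + C(k-1) + C(k-2)
  C(2) = 1 + C(1) + C(0) = 1 + 1 + 1 = 3
  C(3) = 1 + C(2) + C(1) = 1 + 3 + 1 = 5
  C(4) = 1 + C(3) + C(2) = 1 + 5 + 3 = 9
  C(5) = 1 + C(4) + C(3) = 1 + 9 + 5 = 15
  C(6) = 1 + C(5) + C(4) = 1 + 15 + 9 = 25
  C(7) = 1 + C(6) + C(5) = 1 + 25 + 15 = 41
  C(8) = 1 + C(7) + C(6) = 1 + 41 + 25 = 67
  C(9) = 1 + C(8) + C(7) = 1 + 67 + 41 = 109
Total calls = C(9) = 109


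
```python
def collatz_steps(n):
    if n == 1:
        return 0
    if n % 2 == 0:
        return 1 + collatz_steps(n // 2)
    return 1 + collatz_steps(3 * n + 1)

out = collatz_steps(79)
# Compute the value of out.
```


collatz_steps(79)
79 is odd -> 3*79+1 = 238 -> collatz_steps(238)
238 is even -> collatz_steps(119)
119 is odd -> 3*119+1 = 358 -> collatz_steps(358)
358 is even -> collatz_steps(179)
179 is odd -> 3*179+1 = 538 -> collatz_steps(538)
538 is even -> collatz_steps(269)
269 is odd -> 3*269+1 = 808 -> collatz_steps(808)
808 is even -> collatz_steps(404)
404 is even -> collatz_steps(202)
202 is even -> collatz_steps(101)
101 is odd -> 3*101+1 = 304 -> collatz_steps(304)
304 is even -> collatz_steps(152)
152 is even -> collatz_steps(76)
76 is even -> collatz_steps(38)
38 is even -> collatz_steps(19)
19 is odd -> 3*19+1 = 58 -> collatz_steps(58)
58 is even -> collatz_steps(29)
29 is odd -> 3*29+1 = 88 -> collatz_steps(88)
88 is even -> collatz_steps(44)
44 is even -> collatz_steps(22)
22 is even -> collatz_steps(11)
11 is odd -> 3*11+1 = 34 -> collatz_steps(34)
34 is even -> collatz_steps(17)
17 is odd -> 3*17+1 = 52 -> collatz_steps(52)
52 is even -> collatz_steps(26)
26 is even -> collatz_steps(13)
13 is odd -> 3*13+1 = 40 -> collatz_steps(40)
40 is even -> collatz_steps(20)
20 is even -> collatz_steps(10)
10 is even -> collatz_steps(5)
5 is odd -> 3*5+1 = 16 -> collatz_steps(16)
16 is even -> collatz_steps(8)
8 is even -> collatz_steps(4)
4 is even -> collatz_steps(2)
2 is even -> collatz_steps(1)
Reached 1 after 35 steps
= 35


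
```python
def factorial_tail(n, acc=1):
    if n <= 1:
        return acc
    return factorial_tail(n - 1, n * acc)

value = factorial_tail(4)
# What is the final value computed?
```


factorial_tail(4, 1)
= factorial_tail(3, 4 * 1) = factorial_tail(3, 4)
= factorial_tail(2, 3 * 4) = factorial_tail(2, 12)
= factorial_tail(1, 2 * 12) = factorial_tail(1, 24)
n <= 1, return acc = 24


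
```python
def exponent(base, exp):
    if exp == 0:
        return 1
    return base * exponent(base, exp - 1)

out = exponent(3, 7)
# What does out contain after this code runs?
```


exponent(3, 7)
= 3 * exponent(3, 6)
= 3 * 3 * exponent(3, 5)
= 3 * 3 * 3 * exponent(3, 4)
= 3 * 3 * 3 * 3 * exponent(3, 3)
= 3 * 3 * 3 * 3 * 3 * exponent(3, 2)
= 3 * 3 * 3 * 3 * 3 * 3 * exponent(3, 1)
= 3 * 3 * 3 * 3 * 3 * 3 * 3 * exponent(3, 0)
= 3 * 3 * 3 * 3 * 3 * 3 * 3 * 1
= 2187


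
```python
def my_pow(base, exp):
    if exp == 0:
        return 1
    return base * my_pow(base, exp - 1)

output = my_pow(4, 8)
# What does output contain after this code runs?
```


my_pow(4, 8)
= 4 * my_pow(4, 7)
= 4 * 4 * my_pow(4, 6)
= 4 * 4 * 4 * my_pow(4, 5)
= 4 * 4 * 4 * 4 * my_pow(4, 4)
= 4 * 4 * 4 * 4 * 4 * my_pow(4, 3)
= 4 * 4 * 4 * 4 * 4 * 4 * my_pow(4, 2)
= 4 * 4 * 4 * 4 * 4 * 4 * 4 * my_pow(4, 1)
= 4 * 4 * 4 * 4 * 4 * 4 * 4 * 4 * my_pow(4, 0)
= 4 * 4 * 4 * 4 * 4 * 4 * 4 * 4 * 1
= 65536


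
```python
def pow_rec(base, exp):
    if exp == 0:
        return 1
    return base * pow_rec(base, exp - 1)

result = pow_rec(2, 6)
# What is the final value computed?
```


pow_rec(2, 6)
= 2 * pow_rec(2, 5)
= 2 * 2 * pow_rec(2, 4)
= 2 * 2 * 2 * pow_rec(2, 3)
= 2 * 2 * 2 * 2 * pow_rec(2, 2)
= 2 * 2 * 2 * 2 * 2 * pow_rec(2, 1)
= 2 * 2 * 2 * 2 * 2 * 2 * pow_rec(2, 0)
= 2 * 2 * 2 * 2 * 2 * 2 * 1
= 64


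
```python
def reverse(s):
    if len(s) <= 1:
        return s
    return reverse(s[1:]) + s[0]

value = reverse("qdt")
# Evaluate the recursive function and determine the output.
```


reverse("qdt")
= reverse("dt") + "q"
= reverse("t") + "d" + "q"
= "t" + "d" + "q"
= "tdq"


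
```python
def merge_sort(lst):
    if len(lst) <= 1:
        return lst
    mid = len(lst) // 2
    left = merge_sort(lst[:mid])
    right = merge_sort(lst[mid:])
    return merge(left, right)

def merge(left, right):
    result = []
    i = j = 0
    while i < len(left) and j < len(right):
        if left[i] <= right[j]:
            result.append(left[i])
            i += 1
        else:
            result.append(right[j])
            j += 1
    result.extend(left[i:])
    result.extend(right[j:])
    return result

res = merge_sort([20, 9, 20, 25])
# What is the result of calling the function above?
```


merge_sort([20, 9, 20, 25])
Split into [20, 9] and [20, 25]
Left sorted: [9, 20]
Right sorted: [20, 25]
Merge [9, 20] and [20, 25]
= [9, 20, 20, 25]


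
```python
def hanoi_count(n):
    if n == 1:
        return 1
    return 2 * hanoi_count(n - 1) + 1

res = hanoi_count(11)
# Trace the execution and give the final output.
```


hanoi_count(11)
= 2 * hanoi_count(10) + 1
= 2 * (2 * hanoi_count(9) + 1) + 1
= 2 * (2 * (2 * hanoi_count(8) + 1) + 1) + 1
= 2 * (2 * (2 * (2 * hanoi_count(7) + 1) + 1) + 1) + 1
= 2 * (2 * (2 * (2 * (2 * hanoi_count(6) + 1) + 1) + 1) + 1) + 1
= 2 * (2 * (2 * (2 * (2 * (2 * hanoi_count(5) + 1) + 1) + 1) + 1) + 1) + 1
= 2 * (2 * (2 * (2 * (2 * (2 * (2 * hanoi_count(4) + 1) + 1) + 1) + 1) + 1) + 1) + 1
= 2 * (2 * (2 * (2 * (2 * (2 * (2 * (2 * hanoi_count(3) + 1) + 1) + 1) + 1) + 1) + 1) + 1) + 1
= 2 * (2 * (2 * (2 * (2 * (2 * (2 * (2 * (2 * hanoi_count(2) + 1) + 1) + 1) + 1) + 1) + 1) + 1) + 1) + 1
= 2 * (2 * (2 * (2 * (2 * (2 * (2 * (2 * (2 * (2 * hanoi_count(1) + 1) + 1) + 1) + 1) + 1) + 1) + 1) + 1) + 1) + 1
Now compute bottom-up:
hanoi_count(1) = 1
hanoi_count(2) = 2 * 1 + 1 = 3
hanoi_count(3) = 2 * 3 + 1 = 7
hanoi_count(4) = 2 * 7 + 1 = 15
hanoi_count(5) = 2 * 15 + 1 = 31
hanoi_count(6) = 2 * 31 + 1 = 63
hanoi_count(7) = 2 * 63 + 1 = 127
hanoi_count(8) = 2 * 127 + 1 = 255
hanoi_count(9) = 2 * 255 + 1 = 511
hanoi_count(10) = 2 * 511 + 1 = 1023
hanoi_count(11) = 2 * 1023 + 1 = 2047
= 2047


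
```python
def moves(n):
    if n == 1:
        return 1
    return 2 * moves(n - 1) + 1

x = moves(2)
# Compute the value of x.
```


moves(2)
= 2 * moves(1) + 1
Now compute bottom-up:
moves(1) = 1
moves(2) = 2 * 1 + 1 = 3
= 3


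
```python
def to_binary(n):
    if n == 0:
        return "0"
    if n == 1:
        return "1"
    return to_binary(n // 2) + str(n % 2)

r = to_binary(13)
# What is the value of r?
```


to_binary(13)
= to_binary(6) + "1"
= to_binary(3) + "0" + "1"
= to_binary(1) + "1" + "0" + "1"
= "1" + "1" + "0" + "1"
= "1101"


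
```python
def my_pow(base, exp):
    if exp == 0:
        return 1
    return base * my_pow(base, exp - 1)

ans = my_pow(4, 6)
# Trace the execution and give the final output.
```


my_pow(4, 6)
= 4 * my_pow(4, 5)
= 4 * 4 * my_pow(4, 4)
= 4 * 4 * 4 * my_pow(4, 3)
= 4 * 4 * 4 * 4 * my_pow(4, 2)
= 4 * 4 * 4 * 4 * 4 * my_pow(4, 1)
= 4 * 4 * 4 * 4 * 4 * 4 * my_pow(4, 0)
= 4 * 4 * 4 * 4 * 4 * 4 * 1
= 4096


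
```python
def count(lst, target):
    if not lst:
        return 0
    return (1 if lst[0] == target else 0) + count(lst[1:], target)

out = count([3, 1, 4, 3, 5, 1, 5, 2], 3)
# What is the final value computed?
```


count([3, 1, 4, 3, 5, 1, 5, 2], 3)
lst[0]=3 == 3: 1 + count([1, 4, 3, 5, 1, 5, 2], 3)
lst[0]=1 != 3: 0 + count([4, 3, 5, 1, 5, 2], 3)
lst[0]=4 != 3: 0 + count([3, 5, 1, 5, 2], 3)
lst[0]=3 == 3: 1 + count([5, 1, 5, 2], 3)
lst[0]=5 != 3: 0 + count([1, 5, 2], 3)
lst[0]=1 != 3: 0 + count([5, 2], 3)
lst[0]=5 != 3: 0 + count([2], 3)
lst[0]=2 != 3: 0 + count([], 3)
= 2
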